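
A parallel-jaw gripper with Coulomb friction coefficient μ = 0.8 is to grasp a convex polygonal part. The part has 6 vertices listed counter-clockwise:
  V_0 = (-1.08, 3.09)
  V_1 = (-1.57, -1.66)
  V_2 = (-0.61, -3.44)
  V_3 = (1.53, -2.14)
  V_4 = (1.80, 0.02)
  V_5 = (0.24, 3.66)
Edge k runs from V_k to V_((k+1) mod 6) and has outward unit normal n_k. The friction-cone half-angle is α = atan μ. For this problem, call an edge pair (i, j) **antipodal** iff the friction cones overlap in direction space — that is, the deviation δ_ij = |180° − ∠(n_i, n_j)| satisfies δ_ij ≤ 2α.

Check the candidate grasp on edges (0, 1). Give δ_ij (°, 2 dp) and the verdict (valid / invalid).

δ = 145.77°, invalid

α = atan 0.8 = 38.66°;  2α = 77.32°
edge 0: e_0 = (-0.49, -4.75);  n_0 = (-0.9947, +0.1026)
edge 1: e_1 = (+0.96, -1.78);  n_1 = (-0.8802, -0.4747)
∠(n_0, n_1) = 34.23°
δ = |180° − 34.23°| = 145.77°
145.77° > 2α = 77.32°  →  invalid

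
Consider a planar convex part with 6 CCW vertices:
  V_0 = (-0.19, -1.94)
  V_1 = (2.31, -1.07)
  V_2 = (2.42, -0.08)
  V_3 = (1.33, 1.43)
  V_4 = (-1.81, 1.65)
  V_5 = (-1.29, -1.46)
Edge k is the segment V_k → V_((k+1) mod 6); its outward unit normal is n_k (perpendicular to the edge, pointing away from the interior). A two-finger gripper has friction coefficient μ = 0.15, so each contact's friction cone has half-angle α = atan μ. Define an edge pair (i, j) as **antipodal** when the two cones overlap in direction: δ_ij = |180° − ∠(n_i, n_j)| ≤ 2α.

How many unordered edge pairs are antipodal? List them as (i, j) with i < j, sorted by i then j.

count = 1; pairs: (1,4)

α = atan 0.15 = 8.53°;  2α = 17.06°
n_0 = (+0.3287, -0.9444)
n_1 = (+0.9939, -0.1104)
n_2 = (+0.8108, +0.5853)
n_3 = (+0.0699, +0.9976)
n_4 = (-0.9863, -0.1649)
n_5 = (-0.3999, -0.9165)
  (0,1): δ = 115.53°  ·
  (0,2): δ = 73.36°  ·
  (0,3): δ = 23.20°  ·
  (0,4): δ = 80.30°  ·
  (0,5): δ = 137.24°  ·
  (1,2): δ = 137.84°  ·
  (1,3): δ = 87.67°  ·
  (1,4): δ = 15.83°  ✓
  (1,5): δ = 72.77°  ·
  (2,3): δ = 129.83°  ·
  (2,4): δ = 26.33°  ·
  (2,5): δ = 30.60°  ·
  (3,4): δ = 76.50°  ·
  (3,5): δ = 19.57°  ·
  (4,5): δ = 123.07°  ·
antipodal pairs: 1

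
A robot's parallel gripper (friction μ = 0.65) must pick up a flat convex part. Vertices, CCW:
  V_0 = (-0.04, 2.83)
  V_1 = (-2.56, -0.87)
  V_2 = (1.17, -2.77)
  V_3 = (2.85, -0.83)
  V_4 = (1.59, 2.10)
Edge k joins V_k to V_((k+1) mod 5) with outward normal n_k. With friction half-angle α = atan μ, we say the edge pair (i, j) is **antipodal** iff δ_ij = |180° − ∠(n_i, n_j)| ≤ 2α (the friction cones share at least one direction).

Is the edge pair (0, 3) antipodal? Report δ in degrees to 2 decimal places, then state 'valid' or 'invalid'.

α = atan 0.65 = 33.02°;  2α = 66.05°
edge 0: e_0 = (-2.52, -3.70);  n_0 = (-0.8265, +0.5629)
edge 3: e_3 = (-1.26, +2.93);  n_3 = (+0.9187, +0.3951)
∠(n_0, n_3) = 122.47°
δ = |180° − 122.47°| = 57.53°
57.53° ≤ 2α = 66.05°  →  valid

δ = 57.53°, valid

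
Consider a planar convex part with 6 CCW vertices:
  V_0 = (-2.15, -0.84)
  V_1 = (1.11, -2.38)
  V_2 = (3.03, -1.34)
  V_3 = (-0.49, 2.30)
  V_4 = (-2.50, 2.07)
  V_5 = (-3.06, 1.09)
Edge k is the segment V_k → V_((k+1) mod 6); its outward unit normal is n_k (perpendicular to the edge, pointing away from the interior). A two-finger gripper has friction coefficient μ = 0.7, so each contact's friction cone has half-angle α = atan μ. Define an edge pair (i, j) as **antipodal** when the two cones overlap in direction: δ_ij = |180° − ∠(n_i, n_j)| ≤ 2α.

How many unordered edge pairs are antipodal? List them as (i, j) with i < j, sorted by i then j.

count = 5; pairs: (0,2), (0,3), (1,3), (1,4), (2,5)

α = atan 0.7 = 34.99°;  2α = 69.98°
n_0 = (-0.4271, -0.9042)
n_1 = (+0.4763, -0.8793)
n_2 = (+0.7189, +0.6952)
n_3 = (-0.1137, +0.9935)
n_4 = (-0.8682, +0.4961)
n_5 = (-0.9045, -0.4265)
  (0,1): δ = 126.27°  ·
  (0,2): δ = 20.67°  ✓
  (0,3): δ = 31.81°  ✓
  (0,4): δ = 85.54°  ·
  (0,5): δ = 140.53°  ·
  (1,2): δ = 74.40°  ·
  (1,3): δ = 21.92°  ✓
  (1,4): δ = 31.81°  ✓
  (1,5): δ = 86.80°  ·
  (2,3): δ = 127.51°  ·
  (2,4): δ = 73.78°  ·
  (2,5): δ = 18.80°  ✓
  (3,4): δ = 126.27°  ·
  (3,5): δ = 71.28°  ·
  (4,5): δ = 125.01°  ·
antipodal pairs: 5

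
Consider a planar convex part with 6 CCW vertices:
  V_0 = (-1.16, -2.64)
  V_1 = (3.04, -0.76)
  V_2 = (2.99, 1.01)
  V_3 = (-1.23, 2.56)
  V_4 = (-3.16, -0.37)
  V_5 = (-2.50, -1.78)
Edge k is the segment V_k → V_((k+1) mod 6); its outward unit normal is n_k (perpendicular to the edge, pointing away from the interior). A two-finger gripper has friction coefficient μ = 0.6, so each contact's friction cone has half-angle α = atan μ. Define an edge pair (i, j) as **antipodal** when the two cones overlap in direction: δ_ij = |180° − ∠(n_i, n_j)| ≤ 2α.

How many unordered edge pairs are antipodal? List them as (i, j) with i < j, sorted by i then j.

α = atan 0.6 = 30.96°;  2α = 61.93°
n_0 = (+0.4086, -0.9127)
n_1 = (+0.9996, +0.0282)
n_2 = (+0.3448, +0.9387)
n_3 = (-0.8351, +0.5501)
n_4 = (-0.9057, -0.4239)
n_5 = (-0.5401, -0.8416)
  (0,1): δ = 112.50°  ·
  (0,2): δ = 44.28°  ✓
  (0,3): δ = 32.51°  ✓
  (0,4): δ = 90.97°  ·
  (0,5): δ = 123.19°  ·
  (1,2): δ = 111.79°  ·
  (1,3): δ = 34.99°  ✓
  (1,4): δ = 23.47°  ✓
  (1,5): δ = 55.69°  ✓
  (2,3): δ = 103.20°  ·
  (2,4): δ = 44.75°  ✓
  (2,5): δ = 12.52°  ✓
  (3,4): δ = 121.54°  ·
  (3,5): δ = 89.32°  ·
  (4,5): δ = 147.78°  ·
antipodal pairs: 7

count = 7; pairs: (0,2), (0,3), (1,3), (1,4), (1,5), (2,4), (2,5)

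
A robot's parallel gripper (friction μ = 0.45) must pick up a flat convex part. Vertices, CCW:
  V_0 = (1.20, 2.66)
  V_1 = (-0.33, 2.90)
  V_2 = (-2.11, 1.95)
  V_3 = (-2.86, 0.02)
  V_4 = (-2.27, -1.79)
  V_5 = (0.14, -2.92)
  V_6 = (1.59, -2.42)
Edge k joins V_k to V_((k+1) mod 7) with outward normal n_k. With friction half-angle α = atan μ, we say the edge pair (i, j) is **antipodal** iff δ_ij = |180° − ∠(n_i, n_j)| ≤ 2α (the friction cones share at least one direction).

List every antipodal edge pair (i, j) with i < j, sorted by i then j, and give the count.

count = 5; pairs: (0,4), (0,5), (1,5), (2,6), (3,6)

α = atan 0.45 = 24.23°;  2α = 48.46°
n_0 = (+0.1550, +0.9879)
n_1 = (-0.4708, +0.8822)
n_2 = (-0.9321, +0.3622)
n_3 = (-0.9508, -0.3099)
n_4 = (-0.4245, -0.9054)
n_5 = (+0.3260, -0.9454)
n_6 = (+0.9971, +0.0765)
  (0,1): δ = 143.00°  ·
  (0,2): δ = 102.32°  ·
  (0,3): δ = 63.03°  ·
  (0,4): δ = 16.21°  ✓
  (0,5): δ = 27.94°  ✓
  (0,6): δ = 103.31°  ·
  (1,2): δ = 139.33°  ·
  (1,3): δ = 100.03°  ·
  (1,4): δ = 53.21°  ·
  (1,5): δ = 9.06°  ✓
  (1,6): δ = 66.30°  ·
  (2,3): δ = 140.71°  ·
  (2,4): δ = 93.88°  ·
  (2,5): δ = 49.74°  ·
  (2,6): δ = 25.63°  ✓
  (3,4): δ = 133.18°  ·
  (3,5): δ = 89.03°  ·
  (3,6): δ = 13.66°  ✓
  (4,5): δ = 135.85°  ·
  (4,6): δ = 60.49°  ·
  (5,6): δ = 104.64°  ·
antipodal pairs: 5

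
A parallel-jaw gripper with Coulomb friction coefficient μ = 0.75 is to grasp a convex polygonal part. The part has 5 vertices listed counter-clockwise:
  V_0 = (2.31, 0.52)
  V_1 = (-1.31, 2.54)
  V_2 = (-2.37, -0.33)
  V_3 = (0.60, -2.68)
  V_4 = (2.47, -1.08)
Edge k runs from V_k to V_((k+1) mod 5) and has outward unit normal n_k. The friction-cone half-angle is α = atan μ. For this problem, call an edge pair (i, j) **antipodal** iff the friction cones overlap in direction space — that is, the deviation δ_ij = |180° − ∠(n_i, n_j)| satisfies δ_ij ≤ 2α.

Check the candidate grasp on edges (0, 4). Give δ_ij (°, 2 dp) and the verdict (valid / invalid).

α = atan 0.75 = 36.87°;  2α = 73.74°
edge 0: e_0 = (-3.62, +2.02);  n_0 = (+0.4873, +0.8732)
edge 4: e_4 = (-0.16, +1.60);  n_4 = (+0.9950, +0.0995)
∠(n_0, n_4) = 55.13°
δ = |180° − 55.13°| = 124.87°
124.87° > 2α = 73.74°  →  invalid

δ = 124.87°, invalid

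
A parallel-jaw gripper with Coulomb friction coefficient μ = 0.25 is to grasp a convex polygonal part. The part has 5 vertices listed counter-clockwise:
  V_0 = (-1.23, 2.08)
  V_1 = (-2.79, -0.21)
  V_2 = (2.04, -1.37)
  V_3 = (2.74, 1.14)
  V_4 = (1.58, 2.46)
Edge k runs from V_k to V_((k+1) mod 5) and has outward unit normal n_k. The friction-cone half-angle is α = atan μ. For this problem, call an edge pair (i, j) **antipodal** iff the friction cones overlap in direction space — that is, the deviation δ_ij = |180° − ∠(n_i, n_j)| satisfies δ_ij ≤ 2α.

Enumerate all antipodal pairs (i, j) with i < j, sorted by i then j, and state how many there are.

count = 2; pairs: (0,2), (1,4)

α = atan 0.25 = 14.04°;  2α = 28.07°
n_0 = (-0.8265, +0.5630)
n_1 = (-0.2335, -0.9724)
n_2 = (+0.9632, -0.2686)
n_3 = (+0.7512, +0.6601)
n_4 = (-0.1340, +0.9910)
  (0,1): δ = 69.24°  ·
  (0,2): δ = 18.68°  ✓
  (0,3): δ = 75.57°  ·
  (0,4): δ = 131.97°  ·
  (1,2): δ = 92.08°  ·
  (1,3): δ = 35.19°  ·
  (1,4): δ = 21.21°  ✓
  (2,3): δ = 123.11°  ·
  (2,4): δ = 66.72°  ·
  (3,4): δ = 123.61°  ·
antipodal pairs: 2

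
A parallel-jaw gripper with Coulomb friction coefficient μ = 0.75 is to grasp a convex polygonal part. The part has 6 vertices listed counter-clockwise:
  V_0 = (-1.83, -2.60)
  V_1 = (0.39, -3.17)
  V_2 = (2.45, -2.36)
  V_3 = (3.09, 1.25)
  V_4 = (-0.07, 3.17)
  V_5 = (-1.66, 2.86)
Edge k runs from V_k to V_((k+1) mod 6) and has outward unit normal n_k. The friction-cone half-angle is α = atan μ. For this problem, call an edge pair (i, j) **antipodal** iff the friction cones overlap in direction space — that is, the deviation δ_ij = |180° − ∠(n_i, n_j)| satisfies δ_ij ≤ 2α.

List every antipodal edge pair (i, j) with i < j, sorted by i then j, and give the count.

count = 8; pairs: (0,3), (0,4), (1,3), (1,4), (1,5), (2,4), (2,5), (3,5)

α = atan 0.75 = 36.87°;  2α = 73.74°
n_0 = (-0.2487, -0.9686)
n_1 = (+0.3659, -0.9306)
n_2 = (+0.9846, -0.1746)
n_3 = (+0.5193, +0.8546)
n_4 = (-0.1914, +0.9815)
n_5 = (-0.9995, +0.0311)
  (0,1): δ = 144.14°  ·
  (0,2): δ = 85.65°  ·
  (0,3): δ = 16.88°  ✓
  (0,4): δ = 25.43°  ✓
  (0,5): δ = 102.62°  ·
  (1,2): δ = 121.52°  ·
  (1,3): δ = 52.75°  ✓
  (1,4): δ = 10.43°  ✓
  (1,5): δ = 66.75°  ✓
  (2,3): δ = 111.23°  ·
  (2,4): δ = 68.91°  ✓
  (2,5): δ = 8.27°  ✓
  (3,4): δ = 137.68°  ·
  (3,5): δ = 60.50°  ✓
  (4,5): δ = 102.82°  ·
antipodal pairs: 8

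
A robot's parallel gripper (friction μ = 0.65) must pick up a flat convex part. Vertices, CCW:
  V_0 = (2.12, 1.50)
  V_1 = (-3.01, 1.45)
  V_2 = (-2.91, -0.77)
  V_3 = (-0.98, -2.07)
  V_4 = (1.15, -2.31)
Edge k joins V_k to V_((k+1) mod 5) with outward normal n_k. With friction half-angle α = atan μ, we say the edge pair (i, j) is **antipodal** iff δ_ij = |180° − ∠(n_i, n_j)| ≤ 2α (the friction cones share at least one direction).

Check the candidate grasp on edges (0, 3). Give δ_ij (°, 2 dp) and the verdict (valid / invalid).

δ = 6.99°, valid

α = atan 0.65 = 33.02°;  2α = 66.05°
edge 0: e_0 = (-5.13, -0.05);  n_0 = (-0.0097, +1.0000)
edge 3: e_3 = (+2.13, -0.24);  n_3 = (-0.1120, -0.9937)
∠(n_0, n_3) = 173.01°
δ = |180° − 173.01°| = 6.99°
6.99° ≤ 2α = 66.05°  →  valid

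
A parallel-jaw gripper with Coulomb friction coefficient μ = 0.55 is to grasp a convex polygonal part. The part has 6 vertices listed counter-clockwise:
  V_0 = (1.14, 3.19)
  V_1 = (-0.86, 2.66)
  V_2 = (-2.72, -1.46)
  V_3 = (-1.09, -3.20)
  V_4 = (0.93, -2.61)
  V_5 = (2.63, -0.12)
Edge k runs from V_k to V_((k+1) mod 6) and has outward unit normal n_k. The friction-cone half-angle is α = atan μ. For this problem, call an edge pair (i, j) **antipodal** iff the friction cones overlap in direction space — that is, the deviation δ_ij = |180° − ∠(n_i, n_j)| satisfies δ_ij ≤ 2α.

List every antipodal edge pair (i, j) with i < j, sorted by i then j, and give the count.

count = 6; pairs: (0,3), (0,4), (1,3), (1,4), (1,5), (2,5)

α = atan 0.55 = 28.81°;  2α = 57.62°
n_0 = (-0.2562, +0.9666)
n_1 = (-0.9114, +0.4115)
n_2 = (-0.7298, -0.6837)
n_3 = (+0.2804, -0.9599)
n_4 = (+0.8259, -0.5639)
n_5 = (+0.9119, +0.4105)
  (0,1): δ = 129.14°  ·
  (0,2): δ = 61.71°  ·
  (0,3): δ = 1.44°  ✓
  (0,4): δ = 40.84°  ✓
  (0,5): δ = 99.39°  ·
  (1,2): δ = 112.57°  ·
  (1,3): δ = 49.42°  ✓
  (1,4): δ = 10.03°  ✓
  (1,5): δ = 48.53°  ✓
  (2,3): δ = 116.85°  ·
  (2,4): δ = 77.45°  ·
  (2,5): δ = 18.90°  ✓
  (3,4): δ = 140.60°  ·
  (3,5): δ = 82.05°  ·
  (4,5): δ = 121.44°  ·
antipodal pairs: 6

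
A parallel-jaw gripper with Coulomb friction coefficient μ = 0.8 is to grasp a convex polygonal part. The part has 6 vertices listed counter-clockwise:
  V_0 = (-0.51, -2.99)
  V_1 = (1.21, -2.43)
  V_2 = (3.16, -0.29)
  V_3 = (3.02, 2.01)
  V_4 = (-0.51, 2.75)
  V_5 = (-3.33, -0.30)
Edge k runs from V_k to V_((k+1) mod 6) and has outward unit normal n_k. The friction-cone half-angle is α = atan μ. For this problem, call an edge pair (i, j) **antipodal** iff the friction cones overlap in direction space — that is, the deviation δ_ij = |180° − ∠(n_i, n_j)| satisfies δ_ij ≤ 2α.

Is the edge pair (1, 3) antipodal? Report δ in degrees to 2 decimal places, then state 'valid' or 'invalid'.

δ = 59.50°, valid

α = atan 0.8 = 38.66°;  2α = 77.32°
edge 1: e_1 = (+1.95, +2.14);  n_1 = (+0.7392, -0.6735)
edge 3: e_3 = (-3.53, +0.74);  n_3 = (+0.2052, +0.9787)
∠(n_1, n_3) = 120.50°
δ = |180° − 120.50°| = 59.50°
59.50° ≤ 2α = 77.32°  →  valid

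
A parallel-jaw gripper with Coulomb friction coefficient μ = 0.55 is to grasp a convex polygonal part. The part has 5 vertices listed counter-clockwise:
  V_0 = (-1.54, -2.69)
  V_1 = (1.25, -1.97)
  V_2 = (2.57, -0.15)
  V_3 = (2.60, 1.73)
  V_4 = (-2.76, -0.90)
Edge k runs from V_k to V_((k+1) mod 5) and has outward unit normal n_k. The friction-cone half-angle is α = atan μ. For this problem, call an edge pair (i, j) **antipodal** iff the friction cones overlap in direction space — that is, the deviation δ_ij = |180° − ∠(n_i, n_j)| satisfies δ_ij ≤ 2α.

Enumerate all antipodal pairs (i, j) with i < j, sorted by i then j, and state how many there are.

α = atan 0.55 = 28.81°;  2α = 57.62°
n_0 = (+0.2499, -0.9683)
n_1 = (+0.8095, -0.5871)
n_2 = (+0.9999, -0.0160)
n_3 = (-0.4405, +0.8978)
n_4 = (-0.8263, -0.5632)
  (0,1): δ = 140.42°  ·
  (0,2): δ = 105.38°  ·
  (0,3): δ = 11.67°  ✓
  (0,4): δ = 109.81°  ·
  (1,2): δ = 144.96°  ·
  (1,3): δ = 27.91°  ✓
  (1,4): δ = 70.23°  ·
  (2,3): δ = 62.95°  ·
  (2,4): δ = 35.19°  ✓
  (3,4): δ = 81.86°  ·
antipodal pairs: 3

count = 3; pairs: (0,3), (1,3), (2,4)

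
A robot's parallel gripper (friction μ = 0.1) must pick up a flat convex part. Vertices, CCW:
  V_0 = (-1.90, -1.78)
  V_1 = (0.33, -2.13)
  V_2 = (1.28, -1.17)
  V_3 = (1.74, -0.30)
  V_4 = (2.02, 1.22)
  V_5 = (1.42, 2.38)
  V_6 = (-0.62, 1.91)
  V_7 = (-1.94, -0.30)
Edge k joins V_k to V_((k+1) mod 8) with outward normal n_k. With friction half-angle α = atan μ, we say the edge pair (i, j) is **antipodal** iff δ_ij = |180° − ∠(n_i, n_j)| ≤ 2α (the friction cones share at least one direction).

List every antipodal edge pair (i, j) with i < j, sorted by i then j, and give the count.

α = atan 0.1 = 5.71°;  2α = 11.42°
n_0 = (-0.1551, -0.9879)
n_1 = (+0.7108, -0.7034)
n_2 = (+0.8840, -0.4674)
n_3 = (+0.9835, -0.1812)
n_4 = (+0.8882, +0.4594)
n_5 = (-0.2245, +0.9745)
n_6 = (-0.8585, +0.5128)
n_7 = (-0.9996, -0.0270)
  (0,1): δ = 125.78°  ·
  (0,2): δ = 108.95°  ·
  (0,3): δ = 91.52°  ·
  (0,4): δ = 53.73°  ·
  (0,5): δ = 21.89°  ·
  (0,6): δ = 68.07°  ·
  (0,7): δ = 100.47°  ·
  (1,2): δ = 163.17°  ·
  (1,3): δ = 145.74°  ·
  (1,4): δ = 107.95°  ·
  (1,5): δ = 32.33°  ·
  (1,6): δ = 13.85°  ·
  (1,7): δ = 46.25°  ·
  (2,3): δ = 162.57°  ·
  (2,4): δ = 124.78°  ·
  (2,5): δ = 49.16°  ·
  (2,6): δ = 2.98°  ✓
  (2,7): δ = 29.42°  ·
  (3,4): δ = 142.21°  ·
  (3,5): δ = 66.59°  ·
  (3,6): δ = 20.41°  ·
  (3,7): δ = 11.99°  ·
  (4,5): δ = 104.38°  ·
  (4,6): δ = 58.20°  ·
  (4,7): δ = 25.80°  ·
  (5,6): δ = 133.82°  ·
  (5,7): δ = 101.43°  ·
  (6,7): δ = 147.60°  ·
antipodal pairs: 1

count = 1; pairs: (2,6)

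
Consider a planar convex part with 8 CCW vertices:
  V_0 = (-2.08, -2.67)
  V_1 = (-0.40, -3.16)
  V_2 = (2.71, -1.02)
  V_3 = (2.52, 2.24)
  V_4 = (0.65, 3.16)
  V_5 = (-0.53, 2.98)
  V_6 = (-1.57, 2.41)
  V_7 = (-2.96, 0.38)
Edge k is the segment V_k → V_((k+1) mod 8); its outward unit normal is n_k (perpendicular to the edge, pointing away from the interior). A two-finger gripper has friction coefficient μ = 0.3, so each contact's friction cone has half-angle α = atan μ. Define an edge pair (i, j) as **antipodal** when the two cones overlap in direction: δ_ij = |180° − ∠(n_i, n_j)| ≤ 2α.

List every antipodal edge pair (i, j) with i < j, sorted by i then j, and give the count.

α = atan 0.3 = 16.70°;  2α = 33.40°
n_0 = (-0.2800, -0.9600)
n_1 = (+0.5669, -0.8238)
n_2 = (+0.9983, +0.0582)
n_3 = (+0.4414, +0.8973)
n_4 = (-0.1508, +0.9886)
n_5 = (-0.4806, +0.8769)
n_6 = (-0.8251, +0.5650)
n_7 = (-0.9608, -0.2772)
  (0,1): δ = 129.21°  ·
  (0,2): δ = 70.40°  ·
  (0,3): δ = 9.94°  ✓
  (0,4): δ = 24.93°  ✓
  (0,5): δ = 44.99°  ·
  (0,6): δ = 71.86°  ·
  (0,7): δ = 122.35°  ·
  (1,2): δ = 121.20°  ·
  (1,3): δ = 60.73°  ·
  (1,4): δ = 25.86°  ✓
  (1,5): δ = 5.81°  ✓
  (1,6): δ = 21.07°  ✓
  (1,7): δ = 71.56°  ·
  (2,3): δ = 119.53°  ·
  (2,4): δ = 84.66°  ·
  (2,5): δ = 64.61°  ·
  (2,6): δ = 37.74°  ·
  (2,7): δ = 12.76°  ✓
  (3,4): δ = 145.13°  ·
  (3,5): δ = 125.08°  ·
  (3,6): δ = 98.20°  ·
  (3,7): δ = 47.71°  ·
  (4,5): δ = 159.95°  ·
  (4,6): δ = 133.07°  ·
  (4,7): δ = 82.58°  ·
  (5,6): δ = 153.13°  ·
  (5,7): δ = 102.63°  ·
  (6,7): δ = 129.51°  ·
antipodal pairs: 6

count = 6; pairs: (0,3), (0,4), (1,4), (1,5), (1,6), (2,7)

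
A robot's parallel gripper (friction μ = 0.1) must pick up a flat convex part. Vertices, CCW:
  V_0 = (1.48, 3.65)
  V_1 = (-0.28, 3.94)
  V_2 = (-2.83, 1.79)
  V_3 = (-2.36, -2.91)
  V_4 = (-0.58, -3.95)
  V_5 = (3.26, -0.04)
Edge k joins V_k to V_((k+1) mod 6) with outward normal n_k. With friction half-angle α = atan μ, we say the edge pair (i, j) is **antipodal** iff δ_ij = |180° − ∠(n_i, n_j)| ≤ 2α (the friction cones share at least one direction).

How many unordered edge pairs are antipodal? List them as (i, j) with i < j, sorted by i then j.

count = 1; pairs: (1,4)

α = atan 0.1 = 5.71°;  2α = 11.42°
n_0 = (+0.1626, +0.9867)
n_1 = (-0.6446, +0.7645)
n_2 = (-0.9950, -0.0995)
n_3 = (-0.5045, -0.8634)
n_4 = (+0.7135, -0.7007)
n_5 = (+0.9007, +0.4345)
  (0,1): δ = 130.51°  ·
  (0,2): δ = 74.93°  ·
  (0,3): δ = 20.94°  ·
  (0,4): δ = 54.87°  ·
  (0,5): δ = 125.11°  ·
  (1,2): δ = 124.42°  ·
  (1,3): δ = 70.43°  ·
  (1,4): δ = 5.38°  ✓
  (1,5): δ = 75.62°  ·
  (2,3): δ = 126.01°  ·
  (2,4): δ = 50.19°  ·
  (2,5): δ = 20.04°  ·
  (3,4): δ = 104.19°  ·
  (3,5): δ = 33.95°  ·
  (4,5): δ = 109.77°  ·
antipodal pairs: 1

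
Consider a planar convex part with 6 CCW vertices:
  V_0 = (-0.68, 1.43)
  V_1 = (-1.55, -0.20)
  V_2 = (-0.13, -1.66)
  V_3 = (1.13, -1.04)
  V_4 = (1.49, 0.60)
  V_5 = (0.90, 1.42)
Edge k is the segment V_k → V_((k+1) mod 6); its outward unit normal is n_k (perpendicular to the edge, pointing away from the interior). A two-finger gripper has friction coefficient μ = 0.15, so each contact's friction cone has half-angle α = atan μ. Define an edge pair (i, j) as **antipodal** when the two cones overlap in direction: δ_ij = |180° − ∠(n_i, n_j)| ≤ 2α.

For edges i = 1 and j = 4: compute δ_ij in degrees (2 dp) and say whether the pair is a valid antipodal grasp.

α = atan 0.15 = 8.53°;  2α = 17.06°
edge 1: e_1 = (+1.42, -1.46);  n_1 = (-0.7169, -0.6972)
edge 4: e_4 = (-0.59, +0.82);  n_4 = (+0.8117, +0.5840)
∠(n_1, n_4) = 171.53°
δ = |180° − 171.53°| = 8.47°
8.47° ≤ 2α = 17.06°  →  valid

δ = 8.47°, valid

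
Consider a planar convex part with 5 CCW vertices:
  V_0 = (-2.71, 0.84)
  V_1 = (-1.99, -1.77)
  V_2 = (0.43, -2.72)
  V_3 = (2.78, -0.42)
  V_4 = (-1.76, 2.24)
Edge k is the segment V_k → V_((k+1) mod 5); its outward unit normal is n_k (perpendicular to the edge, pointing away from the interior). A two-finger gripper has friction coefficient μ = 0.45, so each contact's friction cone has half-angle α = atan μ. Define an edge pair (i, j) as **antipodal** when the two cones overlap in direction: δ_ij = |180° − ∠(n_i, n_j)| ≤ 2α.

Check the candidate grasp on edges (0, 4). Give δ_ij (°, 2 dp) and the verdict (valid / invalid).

α = atan 0.45 = 24.23°;  2α = 48.46°
edge 0: e_0 = (+0.72, -2.61);  n_0 = (-0.9640, -0.2659)
edge 4: e_4 = (-0.95, -1.40);  n_4 = (-0.8275, +0.5615)
∠(n_0, n_4) = 49.58°
δ = |180° − 49.58°| = 130.42°
130.42° > 2α = 48.46°  →  invalid

δ = 130.42°, invalid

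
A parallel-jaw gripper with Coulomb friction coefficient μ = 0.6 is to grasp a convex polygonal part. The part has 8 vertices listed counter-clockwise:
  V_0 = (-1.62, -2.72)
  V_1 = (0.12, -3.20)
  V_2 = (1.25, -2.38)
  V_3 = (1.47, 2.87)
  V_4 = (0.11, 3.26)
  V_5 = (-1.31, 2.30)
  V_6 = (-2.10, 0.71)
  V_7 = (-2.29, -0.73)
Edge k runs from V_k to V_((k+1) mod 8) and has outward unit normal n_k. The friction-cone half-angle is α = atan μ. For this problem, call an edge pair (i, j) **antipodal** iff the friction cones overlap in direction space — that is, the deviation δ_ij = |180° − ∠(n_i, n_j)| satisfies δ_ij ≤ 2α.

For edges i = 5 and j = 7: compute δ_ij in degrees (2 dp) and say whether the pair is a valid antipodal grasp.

α = atan 0.6 = 30.96°;  2α = 61.93°
edge 5: e_5 = (-0.79, -1.59);  n_5 = (-0.8956, +0.4450)
edge 7: e_7 = (+0.67, -1.99);  n_7 = (-0.9477, -0.3191)
∠(n_5, n_7) = 45.03°
δ = |180° − 45.03°| = 134.97°
134.97° > 2α = 61.93°  →  invalid

δ = 134.97°, invalid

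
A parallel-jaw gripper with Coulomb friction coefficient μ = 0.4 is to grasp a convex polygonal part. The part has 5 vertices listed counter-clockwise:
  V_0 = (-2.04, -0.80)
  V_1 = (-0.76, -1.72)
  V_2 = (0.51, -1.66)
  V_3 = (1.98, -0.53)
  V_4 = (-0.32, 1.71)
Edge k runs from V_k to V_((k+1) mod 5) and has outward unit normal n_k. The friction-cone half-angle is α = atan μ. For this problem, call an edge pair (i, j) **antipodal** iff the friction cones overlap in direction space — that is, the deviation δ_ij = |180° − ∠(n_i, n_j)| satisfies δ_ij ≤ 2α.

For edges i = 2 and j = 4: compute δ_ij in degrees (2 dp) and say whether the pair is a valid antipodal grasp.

δ = 18.03°, valid

α = atan 0.4 = 21.80°;  2α = 43.60°
edge 2: e_2 = (+1.47, +1.13);  n_2 = (+0.6095, -0.7928)
edge 4: e_4 = (-1.72, -2.51);  n_4 = (-0.8249, +0.5653)
∠(n_2, n_4) = 161.97°
δ = |180° − 161.97°| = 18.03°
18.03° ≤ 2α = 43.60°  →  valid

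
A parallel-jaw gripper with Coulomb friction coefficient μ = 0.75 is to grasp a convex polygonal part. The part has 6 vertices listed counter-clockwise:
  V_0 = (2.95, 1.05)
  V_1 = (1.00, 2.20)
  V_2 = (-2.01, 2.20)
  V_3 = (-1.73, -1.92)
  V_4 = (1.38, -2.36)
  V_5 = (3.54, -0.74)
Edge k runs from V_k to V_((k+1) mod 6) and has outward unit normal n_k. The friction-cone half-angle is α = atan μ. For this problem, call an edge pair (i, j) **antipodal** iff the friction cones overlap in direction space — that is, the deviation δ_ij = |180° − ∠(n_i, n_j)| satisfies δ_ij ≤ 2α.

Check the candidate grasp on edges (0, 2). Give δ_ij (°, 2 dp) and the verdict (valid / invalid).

δ = 55.58°, valid

α = atan 0.75 = 36.87°;  2α = 73.74°
edge 0: e_0 = (-1.95, +1.15);  n_0 = (+0.5080, +0.8614)
edge 2: e_2 = (+0.28, -4.12);  n_2 = (-0.9977, -0.0678)
∠(n_0, n_2) = 124.42°
δ = |180° − 124.42°| = 55.58°
55.58° ≤ 2α = 73.74°  →  valid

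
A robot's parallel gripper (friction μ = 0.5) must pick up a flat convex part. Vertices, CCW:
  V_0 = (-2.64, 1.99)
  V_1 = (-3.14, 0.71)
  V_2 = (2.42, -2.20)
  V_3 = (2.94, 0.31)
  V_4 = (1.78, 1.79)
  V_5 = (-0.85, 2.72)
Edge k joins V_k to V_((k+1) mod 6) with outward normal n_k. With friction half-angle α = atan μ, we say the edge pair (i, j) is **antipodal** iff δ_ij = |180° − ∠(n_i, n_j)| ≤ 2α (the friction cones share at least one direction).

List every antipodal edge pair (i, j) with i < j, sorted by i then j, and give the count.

count = 4; pairs: (0,2), (1,3), (1,4), (1,5)

α = atan 0.5 = 26.57°;  2α = 53.13°
n_0 = (-0.9315, +0.3639)
n_1 = (-0.4637, -0.8860)
n_2 = (+0.9792, -0.2029)
n_3 = (+0.7871, +0.6169)
n_4 = (+0.3334, +0.9428)
n_5 = (-0.3776, +0.9260)
  (0,1): δ = 96.29°  ·
  (0,2): δ = 9.63°  ✓
  (0,3): δ = 59.43°  ·
  (0,4): δ = 91.86°  ·
  (0,5): δ = 133.52°  ·
  (1,2): δ = 74.08°  ·
  (1,3): δ = 24.28°  ✓
  (1,4): δ = 8.15°  ✓
  (1,5): δ = 49.81°  ✓
  (2,3): δ = 130.21°  ·
  (2,4): δ = 97.77°  ·
  (2,5): δ = 56.11°  ·
  (3,4): δ = 147.56°  ·
  (3,5): δ = 105.90°  ·
  (4,5): δ = 138.34°  ·
antipodal pairs: 4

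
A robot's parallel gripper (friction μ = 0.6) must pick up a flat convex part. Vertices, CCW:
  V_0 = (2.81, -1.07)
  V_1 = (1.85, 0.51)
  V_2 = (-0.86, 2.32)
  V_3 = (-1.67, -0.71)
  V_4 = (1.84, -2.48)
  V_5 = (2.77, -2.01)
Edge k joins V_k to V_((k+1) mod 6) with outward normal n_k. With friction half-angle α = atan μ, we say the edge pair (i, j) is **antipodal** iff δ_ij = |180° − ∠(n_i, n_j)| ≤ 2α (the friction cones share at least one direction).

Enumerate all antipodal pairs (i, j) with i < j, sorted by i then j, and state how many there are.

count = 6; pairs: (0,2), (0,3), (1,3), (1,4), (2,4), (2,5)

α = atan 0.6 = 30.96°;  2α = 61.93°
n_0 = (+0.8546, +0.5193)
n_1 = (+0.5554, +0.8316)
n_2 = (-0.9661, +0.2583)
n_3 = (-0.4503, -0.8929)
n_4 = (+0.4510, -0.8925)
n_5 = (+0.9991, -0.0425)
  (0,1): δ = 155.02°  ·
  (0,2): δ = 46.25°  ✓
  (0,3): δ = 31.96°  ✓
  (0,4): δ = 85.53°  ·
  (0,5): δ = 146.28°  ·
  (1,2): δ = 71.23°  ·
  (1,3): δ = 6.98°  ✓
  (1,4): δ = 60.55°  ✓
  (1,5): δ = 121.30°  ·
  (2,3): δ = 101.79°  ·
  (2,4): δ = 48.22°  ✓
  (2,5): δ = 12.53°  ✓
  (3,4): δ = 126.43°  ·
  (3,5): δ = 65.68°  ·
  (4,5): δ = 119.25°  ·
antipodal pairs: 6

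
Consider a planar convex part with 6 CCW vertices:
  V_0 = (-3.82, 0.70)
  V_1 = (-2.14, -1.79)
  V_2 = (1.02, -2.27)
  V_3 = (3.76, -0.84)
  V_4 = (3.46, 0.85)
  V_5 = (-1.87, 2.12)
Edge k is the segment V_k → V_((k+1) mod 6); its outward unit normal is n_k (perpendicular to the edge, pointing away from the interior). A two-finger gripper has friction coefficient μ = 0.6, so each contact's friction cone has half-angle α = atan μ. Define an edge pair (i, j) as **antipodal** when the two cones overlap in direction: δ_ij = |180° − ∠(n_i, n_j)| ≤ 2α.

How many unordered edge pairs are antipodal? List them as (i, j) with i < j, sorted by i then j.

α = atan 0.6 = 30.96°;  2α = 61.93°
n_0 = (-0.8290, -0.5593)
n_1 = (-0.1502, -0.9887)
n_2 = (+0.4627, -0.8865)
n_3 = (+0.9846, +0.1748)
n_4 = (+0.2318, +0.9728)
n_5 = (-0.5887, +0.8084)
  (0,1): δ = 132.64°  ·
  (0,2): δ = 96.45°  ·
  (0,3): δ = 23.94°  ✓
  (0,4): δ = 42.59°  ✓
  (0,5): δ = 92.05°  ·
  (1,2): δ = 143.80°  ·
  (1,3): δ = 71.30°  ·
  (1,4): δ = 4.77°  ✓
  (1,5): δ = 44.70°  ✓
  (2,3): δ = 107.49°  ·
  (2,4): δ = 40.96°  ✓
  (2,5): δ = 8.50°  ✓
  (3,4): δ = 113.47°  ·
  (3,5): δ = 64.00°  ·
  (4,5): δ = 130.54°  ·
antipodal pairs: 6

count = 6; pairs: (0,3), (0,4), (1,4), (1,5), (2,4), (2,5)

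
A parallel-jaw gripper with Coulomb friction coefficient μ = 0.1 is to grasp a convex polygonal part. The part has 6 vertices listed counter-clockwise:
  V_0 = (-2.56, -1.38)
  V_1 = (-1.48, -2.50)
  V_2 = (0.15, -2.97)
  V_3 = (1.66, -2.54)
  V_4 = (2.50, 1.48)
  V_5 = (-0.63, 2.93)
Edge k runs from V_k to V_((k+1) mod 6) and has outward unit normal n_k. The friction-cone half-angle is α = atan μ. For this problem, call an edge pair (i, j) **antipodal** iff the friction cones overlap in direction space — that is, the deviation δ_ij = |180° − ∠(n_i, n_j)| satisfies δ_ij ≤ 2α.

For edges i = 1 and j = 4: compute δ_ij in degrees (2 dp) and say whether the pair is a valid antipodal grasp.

δ = 8.77°, valid

α = atan 0.1 = 5.71°;  2α = 11.42°
edge 1: e_1 = (+1.63, -0.47);  n_1 = (-0.2771, -0.9609)
edge 4: e_4 = (-3.13, +1.45);  n_4 = (+0.4203, +0.9074)
∠(n_1, n_4) = 171.23°
δ = |180° − 171.23°| = 8.77°
8.77° ≤ 2α = 11.42°  →  valid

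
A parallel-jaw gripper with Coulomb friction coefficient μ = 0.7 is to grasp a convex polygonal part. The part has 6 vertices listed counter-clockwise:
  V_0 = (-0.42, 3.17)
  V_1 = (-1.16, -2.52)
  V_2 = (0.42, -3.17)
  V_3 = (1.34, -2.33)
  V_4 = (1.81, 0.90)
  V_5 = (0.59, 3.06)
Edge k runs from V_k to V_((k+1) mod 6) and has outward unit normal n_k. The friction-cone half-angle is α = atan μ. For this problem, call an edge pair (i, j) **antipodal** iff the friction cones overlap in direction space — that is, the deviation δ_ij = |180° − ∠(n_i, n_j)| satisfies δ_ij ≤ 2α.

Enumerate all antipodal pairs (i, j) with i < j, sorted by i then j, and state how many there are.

count = 6; pairs: (0,2), (0,3), (0,4), (1,4), (1,5), (2,5)

α = atan 0.7 = 34.99°;  2α = 69.98°
n_0 = (-0.9916, +0.1290)
n_1 = (-0.3805, -0.9248)
n_2 = (+0.6743, -0.7385)
n_3 = (+0.9896, -0.1440)
n_4 = (+0.8707, +0.4918)
n_5 = (+0.1083, +0.9941)
  (0,1): δ = 104.95°  ·
  (0,2): δ = 40.19°  ✓
  (0,3): δ = 0.87°  ✓
  (0,4): δ = 36.87°  ✓
  (0,5): δ = 91.19°  ·
  (1,2): δ = 115.24°  ·
  (1,3): δ = 75.92°  ·
  (1,4): δ = 38.18°  ✓
  (1,5): δ = 16.15°  ✓
  (2,3): δ = 140.68°  ·
  (2,4): δ = 102.94°  ·
  (2,5): δ = 48.61°  ✓
  (3,4): δ = 142.26°  ·
  (3,5): δ = 87.94°  ·
  (4,5): δ = 125.67°  ·
antipodal pairs: 6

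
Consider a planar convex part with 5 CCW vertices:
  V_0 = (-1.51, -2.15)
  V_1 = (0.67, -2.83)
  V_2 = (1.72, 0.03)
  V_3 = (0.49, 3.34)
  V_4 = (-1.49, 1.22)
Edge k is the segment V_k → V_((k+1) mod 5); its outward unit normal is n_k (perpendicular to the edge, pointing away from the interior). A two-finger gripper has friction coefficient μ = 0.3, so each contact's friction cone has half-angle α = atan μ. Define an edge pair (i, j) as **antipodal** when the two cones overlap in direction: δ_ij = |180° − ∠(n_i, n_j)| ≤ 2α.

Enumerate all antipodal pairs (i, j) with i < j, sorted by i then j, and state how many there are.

α = atan 0.3 = 16.70°;  2α = 33.40°
n_0 = (-0.2978, -0.9546)
n_1 = (+0.9387, -0.3446)
n_2 = (+0.9374, +0.3483)
n_3 = (-0.7308, +0.6826)
n_4 = (-1.0000, +0.0059)
  (0,1): δ = 92.84°  ·
  (0,2): δ = 52.29°  ·
  (0,3): δ = 64.28°  ·
  (0,4): δ = 106.98°  ·
  (1,2): δ = 139.46°  ·
  (1,3): δ = 22.88°  ✓
  (1,4): δ = 19.82°  ✓
  (2,3): δ = 63.43°  ·
  (2,4): δ = 20.73°  ✓
  (3,4): δ = 137.30°  ·
antipodal pairs: 3

count = 3; pairs: (1,3), (1,4), (2,4)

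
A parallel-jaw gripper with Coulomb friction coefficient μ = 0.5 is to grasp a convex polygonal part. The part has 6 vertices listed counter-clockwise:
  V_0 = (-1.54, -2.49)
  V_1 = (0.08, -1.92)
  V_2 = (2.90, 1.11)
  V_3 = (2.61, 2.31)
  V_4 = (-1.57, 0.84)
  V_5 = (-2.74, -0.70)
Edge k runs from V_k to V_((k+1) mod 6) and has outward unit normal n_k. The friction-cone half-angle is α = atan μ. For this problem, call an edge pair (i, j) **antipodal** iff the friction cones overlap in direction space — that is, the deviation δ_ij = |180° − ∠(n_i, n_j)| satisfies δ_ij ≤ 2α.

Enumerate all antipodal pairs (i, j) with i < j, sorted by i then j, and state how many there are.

count = 6; pairs: (0,3), (0,4), (1,3), (1,4), (2,4), (2,5)

α = atan 0.5 = 26.57°;  2α = 53.13°
n_0 = (+0.3319, -0.9433)
n_1 = (+0.7320, -0.6813)
n_2 = (+0.9720, +0.2349)
n_3 = (-0.3318, +0.9434)
n_4 = (-0.7963, +0.6050)
n_5 = (-0.8306, -0.5568)
  (0,1): δ = 152.33°  ·
  (0,2): δ = 95.80°  ·
  (0,3): δ = 0.01°  ✓
  (0,4): δ = 33.39°  ✓
  (0,5): δ = 104.45°  ·
  (1,2): δ = 123.47°  ·
  (1,3): δ = 27.68°  ✓
  (1,4): δ = 5.72°  ✓
  (1,5): δ = 76.78°  ·
  (2,3): δ = 84.21°  ·
  (2,4): δ = 50.81°  ✓
  (2,5): δ = 20.25°  ✓
  (3,4): δ = 146.60°  ·
  (3,5): δ = 75.54°  ·
  (4,5): δ = 108.94°  ·
antipodal pairs: 6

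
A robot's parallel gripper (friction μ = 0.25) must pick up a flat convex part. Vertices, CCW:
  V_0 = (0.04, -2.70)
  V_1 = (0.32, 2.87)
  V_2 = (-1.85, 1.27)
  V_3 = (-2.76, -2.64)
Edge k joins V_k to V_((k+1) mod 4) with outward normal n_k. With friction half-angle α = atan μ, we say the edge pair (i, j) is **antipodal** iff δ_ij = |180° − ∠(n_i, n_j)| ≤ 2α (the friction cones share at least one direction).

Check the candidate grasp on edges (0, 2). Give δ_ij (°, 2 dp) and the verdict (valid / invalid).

α = atan 0.25 = 14.04°;  2α = 28.07°
edge 0: e_0 = (+0.28, +5.57);  n_0 = (+0.9987, -0.0502)
edge 2: e_2 = (-0.91, -3.91);  n_2 = (-0.9740, +0.2267)
∠(n_0, n_2) = 169.78°
δ = |180° − 169.78°| = 10.22°
10.22° ≤ 2α = 28.07°  →  valid

δ = 10.22°, valid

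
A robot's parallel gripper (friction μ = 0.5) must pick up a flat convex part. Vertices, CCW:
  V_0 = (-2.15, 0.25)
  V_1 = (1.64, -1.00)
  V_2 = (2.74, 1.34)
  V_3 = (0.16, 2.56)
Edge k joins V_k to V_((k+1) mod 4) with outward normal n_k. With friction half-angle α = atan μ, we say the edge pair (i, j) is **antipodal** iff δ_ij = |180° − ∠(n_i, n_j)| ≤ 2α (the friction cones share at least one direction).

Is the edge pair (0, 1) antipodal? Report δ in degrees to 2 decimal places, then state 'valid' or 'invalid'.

δ = 96.92°, invalid

α = atan 0.5 = 26.57°;  2α = 53.13°
edge 0: e_0 = (+3.79, -1.25);  n_0 = (-0.3132, -0.9497)
edge 1: e_1 = (+1.10, +2.34);  n_1 = (+0.9050, -0.4254)
∠(n_0, n_1) = 83.08°
δ = |180° − 83.08°| = 96.92°
96.92° > 2α = 53.13°  →  invalid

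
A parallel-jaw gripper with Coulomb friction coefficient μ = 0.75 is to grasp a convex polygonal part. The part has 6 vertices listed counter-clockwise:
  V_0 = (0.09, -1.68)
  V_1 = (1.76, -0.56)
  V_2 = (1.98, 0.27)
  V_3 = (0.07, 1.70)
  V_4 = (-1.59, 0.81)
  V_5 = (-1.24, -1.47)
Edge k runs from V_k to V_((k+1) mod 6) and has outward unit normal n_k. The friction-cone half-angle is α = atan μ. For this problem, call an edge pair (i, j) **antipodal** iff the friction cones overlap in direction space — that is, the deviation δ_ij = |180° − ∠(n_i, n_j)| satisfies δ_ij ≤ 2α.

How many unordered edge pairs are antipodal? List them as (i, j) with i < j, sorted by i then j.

count = 8; pairs: (0,2), (0,3), (0,4), (1,3), (1,4), (2,4), (2,5), (3,5)

α = atan 0.75 = 36.87°;  2α = 73.74°
n_0 = (+0.5570, -0.8305)
n_1 = (+0.9666, -0.2562)
n_2 = (+0.5993, +0.8005)
n_3 = (-0.4725, +0.8813)
n_4 = (-0.9884, -0.1517)
n_5 = (-0.1560, -0.9878)
  (0,1): δ = 138.69°  ·
  (0,2): δ = 70.67°  ✓
  (0,3): δ = 5.65°  ✓
  (0,4): δ = 64.88°  ✓
  (0,5): δ = 137.18°  ·
  (1,2): δ = 111.98°  ·
  (1,3): δ = 46.96°  ✓
  (1,4): δ = 23.57°  ✓
  (1,5): δ = 95.87°  ·
  (2,3): δ = 114.98°  ·
  (2,4): δ = 44.45°  ✓
  (2,5): δ = 27.85°  ✓
  (3,4): δ = 109.47°  ·
  (3,5): δ = 37.17°  ✓
  (4,5): δ = 107.70°  ·
antipodal pairs: 8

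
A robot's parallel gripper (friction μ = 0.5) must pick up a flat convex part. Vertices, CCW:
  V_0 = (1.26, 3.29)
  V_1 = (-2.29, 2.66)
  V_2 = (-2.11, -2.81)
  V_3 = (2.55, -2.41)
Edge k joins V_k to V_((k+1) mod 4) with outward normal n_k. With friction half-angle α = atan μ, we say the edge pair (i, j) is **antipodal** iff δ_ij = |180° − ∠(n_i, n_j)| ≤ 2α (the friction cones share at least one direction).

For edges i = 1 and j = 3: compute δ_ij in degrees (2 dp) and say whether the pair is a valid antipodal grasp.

α = atan 0.5 = 26.57°;  2α = 53.13°
edge 1: e_1 = (+0.18, -5.47);  n_1 = (-0.9995, -0.0329)
edge 3: e_3 = (-1.29, +5.70);  n_3 = (+0.9753, +0.2207)
∠(n_1, n_3) = 169.13°
δ = |180° − 169.13°| = 10.87°
10.87° ≤ 2α = 53.13°  →  valid

δ = 10.87°, valid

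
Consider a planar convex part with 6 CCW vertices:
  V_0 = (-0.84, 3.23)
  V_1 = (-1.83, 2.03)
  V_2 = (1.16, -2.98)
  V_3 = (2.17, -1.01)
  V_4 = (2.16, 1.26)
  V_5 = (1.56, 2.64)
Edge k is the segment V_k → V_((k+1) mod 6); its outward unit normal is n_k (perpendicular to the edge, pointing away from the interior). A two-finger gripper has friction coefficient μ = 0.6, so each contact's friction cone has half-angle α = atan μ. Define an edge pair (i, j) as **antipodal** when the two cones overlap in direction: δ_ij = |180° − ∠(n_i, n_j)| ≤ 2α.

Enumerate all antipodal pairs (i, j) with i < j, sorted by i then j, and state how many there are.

count = 6; pairs: (0,2), (0,3), (1,2), (1,3), (1,4), (1,5)

α = atan 0.6 = 30.96°;  2α = 61.93°
n_0 = (-0.7714, +0.6364)
n_1 = (-0.8587, -0.5125)
n_2 = (+0.8899, -0.4562)
n_3 = (+1.0000, +0.0044)
n_4 = (+0.9171, +0.3987)
n_5 = (+0.2387, +0.9711)
  (0,1): δ = 109.65°  ·
  (0,2): δ = 12.38°  ✓
  (0,3): δ = 39.78°  ✓
  (0,4): δ = 63.02°  ·
  (0,5): δ = 115.71°  ·
  (1,2): δ = 57.97°  ✓
  (1,3): δ = 30.58°  ✓
  (1,4): δ = 7.33°  ✓
  (1,5): δ = 45.36°  ✓
  (2,3): δ = 152.60°  ·
  (2,4): δ = 129.36°  ·
  (2,5): δ = 76.67°  ·
  (3,4): δ = 156.75°  ·
  (3,5): δ = 104.06°  ·
  (4,5): δ = 127.31°  ·
antipodal pairs: 6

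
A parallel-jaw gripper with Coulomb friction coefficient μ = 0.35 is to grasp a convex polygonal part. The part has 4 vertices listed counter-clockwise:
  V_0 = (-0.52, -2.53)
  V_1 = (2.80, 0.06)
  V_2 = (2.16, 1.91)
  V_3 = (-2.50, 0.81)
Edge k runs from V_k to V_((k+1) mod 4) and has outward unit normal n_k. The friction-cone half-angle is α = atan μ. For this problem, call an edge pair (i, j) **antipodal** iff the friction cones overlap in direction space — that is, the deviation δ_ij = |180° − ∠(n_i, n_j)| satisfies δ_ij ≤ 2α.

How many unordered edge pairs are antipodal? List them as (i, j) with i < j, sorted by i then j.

count = 2; pairs: (0,2), (1,3)

α = atan 0.35 = 19.29°;  2α = 38.58°
n_0 = (+0.6151, -0.7885)
n_1 = (+0.9450, +0.3269)
n_2 = (-0.2297, +0.9733)
n_3 = (-0.8602, -0.5099)
  (0,1): δ = 108.88°  ·
  (0,2): δ = 24.68°  ✓
  (0,3): δ = 82.70°  ·
  (1,2): δ = 95.80°  ·
  (1,3): δ = 11.58°  ✓
  (2,3): δ = 72.62°  ·
antipodal pairs: 2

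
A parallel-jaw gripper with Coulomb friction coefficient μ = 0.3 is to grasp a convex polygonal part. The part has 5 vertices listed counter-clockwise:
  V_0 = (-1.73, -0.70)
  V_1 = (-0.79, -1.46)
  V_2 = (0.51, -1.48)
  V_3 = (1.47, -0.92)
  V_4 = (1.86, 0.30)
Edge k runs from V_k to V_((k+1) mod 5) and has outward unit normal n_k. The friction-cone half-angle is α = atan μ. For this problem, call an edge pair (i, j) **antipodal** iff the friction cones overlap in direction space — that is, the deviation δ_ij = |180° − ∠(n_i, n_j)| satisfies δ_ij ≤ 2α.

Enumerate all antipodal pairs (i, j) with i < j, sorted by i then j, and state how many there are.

α = atan 0.3 = 16.70°;  2α = 33.40°
n_0 = (-0.6287, -0.7776)
n_1 = (-0.0154, -0.9999)
n_2 = (+0.5039, -0.8638)
n_3 = (+0.9525, -0.3045)
n_4 = (-0.2683, +0.9633)
  (0,1): δ = 141.93°  ·
  (0,2): δ = 110.79°  ·
  (0,3): δ = 68.77°  ·
  (0,4): δ = 54.52°  ·
  (1,2): δ = 148.86°  ·
  (1,3): δ = 106.85°  ·
  (1,4): δ = 16.45°  ✓
  (2,3): δ = 137.98°  ·
  (2,4): δ = 14.69°  ✓
  (3,4): δ = 56.71°  ·
antipodal pairs: 2

count = 2; pairs: (1,4), (2,4)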